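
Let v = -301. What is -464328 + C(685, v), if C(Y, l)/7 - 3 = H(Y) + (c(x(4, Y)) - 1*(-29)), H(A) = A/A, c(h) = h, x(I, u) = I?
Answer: -464069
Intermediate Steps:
H(A) = 1
C(Y, l) = 259 (C(Y, l) = 21 + 7*(1 + (4 - 1*(-29))) = 21 + 7*(1 + (4 + 29)) = 21 + 7*(1 + 33) = 21 + 7*34 = 21 + 238 = 259)
-464328 + C(685, v) = -464328 + 259 = -464069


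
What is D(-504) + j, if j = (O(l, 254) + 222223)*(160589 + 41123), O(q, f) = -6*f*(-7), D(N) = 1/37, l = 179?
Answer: 1738145647505/37 ≈ 4.6977e+10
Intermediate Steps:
D(N) = 1/37
O(q, f) = 42*f
j = 46976909392 (j = (42*254 + 222223)*(160589 + 41123) = (10668 + 222223)*201712 = 232891*201712 = 46976909392)
D(-504) + j = 1/37 + 46976909392 = 1738145647505/37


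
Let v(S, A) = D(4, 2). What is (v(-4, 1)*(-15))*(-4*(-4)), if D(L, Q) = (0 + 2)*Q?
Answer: -960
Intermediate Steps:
D(L, Q) = 2*Q
v(S, A) = 4 (v(S, A) = 2*2 = 4)
(v(-4, 1)*(-15))*(-4*(-4)) = (4*(-15))*(-4*(-4)) = -60*16 = -960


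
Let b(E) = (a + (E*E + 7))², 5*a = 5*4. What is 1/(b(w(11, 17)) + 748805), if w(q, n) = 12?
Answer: 1/772830 ≈ 1.2939e-6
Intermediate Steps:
a = 4 (a = (5*4)/5 = (⅕)*20 = 4)
b(E) = (11 + E²)² (b(E) = (4 + (E*E + 7))² = (4 + (E² + 7))² = (4 + (7 + E²))² = (11 + E²)²)
1/(b(w(11, 17)) + 748805) = 1/((11 + 12²)² + 748805) = 1/((11 + 144)² + 748805) = 1/(155² + 748805) = 1/(24025 + 748805) = 1/772830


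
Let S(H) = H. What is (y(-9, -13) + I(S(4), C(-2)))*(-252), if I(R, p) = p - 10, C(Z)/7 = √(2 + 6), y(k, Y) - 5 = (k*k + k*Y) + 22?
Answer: -54180 - 3528*√2 ≈ -59169.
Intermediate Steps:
y(k, Y) = 27 + k² + Y*k (y(k, Y) = 5 + ((k*k + k*Y) + 22) = 5 + ((k² + Y*k) + 22) = 5 + (22 + k² + Y*k) = 27 + k² + Y*k)
C(Z) = 14*√2 (C(Z) = 7*√(2 + 6) = 7*√8 = 7*(2*√2) = 14*√2)
I(R, p) = -10 + p
(y(-9, -13) + I(S(4), C(-2)))*(-252) = ((27 + (-9)² - 13*(-9)) + (-10 + 14*√2))*(-252) = ((27 + 81 + 117) + (-10 + 14*√2))*(-252) = (225 + (-10 + 14*√2))*(-252) = (215 + 14*√2)*(-252) = -54180 - 3528*√2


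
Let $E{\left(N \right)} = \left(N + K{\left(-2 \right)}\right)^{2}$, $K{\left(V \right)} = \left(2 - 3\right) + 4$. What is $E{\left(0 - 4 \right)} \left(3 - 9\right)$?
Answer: $-6$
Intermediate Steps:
$K{\left(V \right)} = 3$ ($K{\left(V \right)} = -1 + 4 = 3$)
$E{\left(N \right)} = \left(3 + N\right)^{2}$ ($E{\left(N \right)} = \left(N + 3\right)^{2} = \left(3 + N\right)^{2}$)
$E{\left(0 - 4 \right)} \left(3 - 9\right) = \left(3 + \left(0 - 4\right)\right)^{2} \left(3 - 9\right) = \left(3 - 4\right)^{2} \left(-6\right) = \left(-1\right)^{2} \left(-6\right) = 1 \left(-6\right) = -6$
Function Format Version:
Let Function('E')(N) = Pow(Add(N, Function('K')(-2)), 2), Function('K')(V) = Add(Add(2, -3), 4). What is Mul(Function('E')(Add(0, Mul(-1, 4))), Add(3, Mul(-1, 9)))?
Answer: -6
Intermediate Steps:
Function('K')(V) = 3 (Function('K')(V) = Add(-1, 4) = 3)
Function('E')(N) = Pow(Add(3, N), 2) (Function('E')(N) = Pow(Add(N, 3), 2) = Pow(Add(3, N), 2))
Mul(Function('E')(Add(0, Mul(-1, 4))), Add(3, Mul(-1, 9))) = Mul(Pow(Add(3, Add(0, Mul(-1, 4))), 2), Add(3, Mul(-1, 9))) = Mul(Pow(Add(3, Add(0, -4)), 2), Add(3, -9)) = Mul(Pow(Add(3, -4), 2), -6) = Mul(Pow(-1, 2), -6) = Mul(1, -6) = -6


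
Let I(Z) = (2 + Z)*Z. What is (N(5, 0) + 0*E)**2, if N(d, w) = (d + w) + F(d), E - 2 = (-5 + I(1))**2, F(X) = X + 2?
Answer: 144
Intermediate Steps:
I(Z) = Z*(2 + Z)
F(X) = 2 + X
E = 6 (E = 2 + (-5 + 1*(2 + 1))**2 = 2 + (-5 + 1*3)**2 = 2 + (-5 + 3)**2 = 2 + (-2)**2 = 2 + 4 = 6)
N(d, w) = 2 + w + 2*d (N(d, w) = (d + w) + (2 + d) = 2 + w + 2*d)
(N(5, 0) + 0*E)**2 = ((2 + 0 + 2*5) + 0*6)**2 = ((2 + 0 + 10) + 0)**2 = (12 + 0)**2 = 12**2 = 144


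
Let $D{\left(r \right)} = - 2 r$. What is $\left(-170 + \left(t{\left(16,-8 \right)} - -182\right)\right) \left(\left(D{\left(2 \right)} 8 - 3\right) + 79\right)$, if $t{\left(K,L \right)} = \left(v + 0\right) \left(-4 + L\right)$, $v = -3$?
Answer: $2112$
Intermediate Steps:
$t{\left(K,L \right)} = 12 - 3 L$ ($t{\left(K,L \right)} = \left(-3 + 0\right) \left(-4 + L\right) = - 3 \left(-4 + L\right) = 12 - 3 L$)
$\left(-170 + \left(t{\left(16,-8 \right)} - -182\right)\right) \left(\left(D{\left(2 \right)} 8 - 3\right) + 79\right) = \left(-170 + \left(\left(12 - -24\right) - -182\right)\right) \left(\left(\left(-2\right) 2 \cdot 8 - 3\right) + 79\right) = \left(-170 + \left(\left(12 + 24\right) + 182\right)\right) \left(\left(\left(-4\right) 8 - 3\right) + 79\right) = \left(-170 + \left(36 + 182\right)\right) \left(\left(-32 - 3\right) + 79\right) = \left(-170 + 218\right) \left(-35 + 79\right) = 48 \cdot 44 = 2112$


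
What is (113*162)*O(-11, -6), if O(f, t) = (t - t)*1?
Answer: 0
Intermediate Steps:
O(f, t) = 0 (O(f, t) = 0*1 = 0)
(113*162)*O(-11, -6) = (113*162)*0 = 18306*0 = 0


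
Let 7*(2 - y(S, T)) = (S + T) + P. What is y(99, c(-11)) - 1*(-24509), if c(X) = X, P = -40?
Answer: 171529/7 ≈ 24504.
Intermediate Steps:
y(S, T) = 54/7 - S/7 - T/7 (y(S, T) = 2 - ((S + T) - 40)/7 = 2 - (-40 + S + T)/7 = 2 + (40/7 - S/7 - T/7) = 54/7 - S/7 - T/7)
y(99, c(-11)) - 1*(-24509) = (54/7 - ⅐*99 - ⅐*(-11)) - 1*(-24509) = (54/7 - 99/7 + 11/7) + 24509 = -34/7 + 24509 = 171529/7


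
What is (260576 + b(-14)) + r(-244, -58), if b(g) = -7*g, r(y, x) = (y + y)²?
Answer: 498818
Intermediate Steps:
r(y, x) = 4*y² (r(y, x) = (2*y)² = 4*y²)
(260576 + b(-14)) + r(-244, -58) = (260576 - 7*(-14)) + 4*(-244)² = (260576 + 98) + 4*59536 = 260674 + 238144 = 498818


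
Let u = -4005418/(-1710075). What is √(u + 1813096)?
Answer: √9301602442854/2265 ≈ 1346.5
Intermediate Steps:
u = 4005418/1710075 (u = -4005418*(-1/1710075) = 4005418/1710075 ≈ 2.3422)
√(u + 1813096) = √(4005418/1710075 + 1813096) = √(3100534147618/1710075) = √9301602442854/2265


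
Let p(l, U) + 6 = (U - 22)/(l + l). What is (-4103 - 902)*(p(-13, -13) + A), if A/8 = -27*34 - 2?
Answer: 73720185/2 ≈ 3.6860e+7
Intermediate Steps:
p(l, U) = -6 + (-22 + U)/(2*l) (p(l, U) = -6 + (U - 22)/(l + l) = -6 + (-22 + U)/((2*l)) = -6 + (-22 + U)*(1/(2*l)) = -6 + (-22 + U)/(2*l))
A = -7360 (A = 8*(-27*34 - 2) = 8*(-918 - 2) = 8*(-920) = -7360)
(-4103 - 902)*(p(-13, -13) + A) = (-4103 - 902)*((½)*(-22 - 13 - 12*(-13))/(-13) - 7360) = -5005*((½)*(-1/13)*(-22 - 13 + 156) - 7360) = -5005*((½)*(-1/13)*121 - 7360) = -5005*(-121/26 - 7360) = -5005*(-191481/26) = 73720185/2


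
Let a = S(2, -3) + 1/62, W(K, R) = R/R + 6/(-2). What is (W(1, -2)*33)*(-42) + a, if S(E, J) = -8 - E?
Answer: 171245/62 ≈ 2762.0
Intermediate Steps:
W(K, R) = -2 (W(K, R) = 1 + 6*(-½) = 1 - 3 = -2)
a = -619/62 (a = (-8 - 1*2) + 1/62 = (-8 - 2) + 1/62 = -10 + 1/62 = -619/62 ≈ -9.9839)
(W(1, -2)*33)*(-42) + a = -2*33*(-42) - 619/62 = -66*(-42) - 619/62 = 2772 - 619/62 = 171245/62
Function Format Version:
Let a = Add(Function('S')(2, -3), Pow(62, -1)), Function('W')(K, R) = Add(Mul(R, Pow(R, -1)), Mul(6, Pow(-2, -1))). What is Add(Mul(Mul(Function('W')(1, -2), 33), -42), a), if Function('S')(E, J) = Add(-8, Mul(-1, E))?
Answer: Rational(171245, 62) ≈ 2762.0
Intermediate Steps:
Function('W')(K, R) = -2 (Function('W')(K, R) = Add(1, Mul(6, Rational(-1, 2))) = Add(1, -3) = -2)
a = Rational(-619, 62) (a = Add(Add(-8, Mul(-1, 2)), Pow(62, -1)) = Add(Add(-8, -2), Rational(1, 62)) = Add(-10, Rational(1, 62)) = Rational(-619, 62) ≈ -9.9839)
Add(Mul(Mul(Function('W')(1, -2), 33), -42), a) = Add(Mul(Mul(-2, 33), -42), Rational(-619, 62)) = Add(Mul(-66, -42), Rational(-619, 62)) = Add(2772, Rational(-619, 62)) = Rational(171245, 62)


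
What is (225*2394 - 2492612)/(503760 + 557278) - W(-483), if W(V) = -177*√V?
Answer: -976981/530519 + 177*I*√483 ≈ -1.8416 + 3890.0*I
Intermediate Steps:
(225*2394 - 2492612)/(503760 + 557278) - W(-483) = (225*2394 - 2492612)/(503760 + 557278) - (-177)*√(-483) = (538650 - 2492612)/1061038 - (-177)*I*√483 = -1953962*1/1061038 - (-177)*I*√483 = -976981/530519 + 177*I*√483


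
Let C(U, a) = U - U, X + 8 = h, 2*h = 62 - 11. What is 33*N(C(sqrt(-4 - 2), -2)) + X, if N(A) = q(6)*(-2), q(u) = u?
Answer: -757/2 ≈ -378.50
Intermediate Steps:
h = 51/2 (h = (62 - 11)/2 = (1/2)*51 = 51/2 ≈ 25.500)
X = 35/2 (X = -8 + 51/2 = 35/2 ≈ 17.500)
C(U, a) = 0
N(A) = -12 (N(A) = 6*(-2) = -12)
33*N(C(sqrt(-4 - 2), -2)) + X = 33*(-12) + 35/2 = -396 + 35/2 = -757/2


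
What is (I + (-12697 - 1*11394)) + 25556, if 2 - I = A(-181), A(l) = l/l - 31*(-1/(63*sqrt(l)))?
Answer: 1466 + 31*I*sqrt(181)/11403 ≈ 1466.0 + 0.036575*I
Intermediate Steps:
A(l) = 1 + 31/(63*sqrt(l)) (A(l) = 1 - (-31)/(63*sqrt(l)) = 1 + 31/(63*sqrt(l)))
I = 1 + 31*I*sqrt(181)/11403 (I = 2 - (1 + 31/(63*sqrt(-181))) = 2 - (1 + 31*(-I*sqrt(181)/181)/63) = 2 - (1 - 31*I*sqrt(181)/11403) = 2 + (-1 + 31*I*sqrt(181)/11403) = 1 + 31*I*sqrt(181)/11403 ≈ 1.0 + 0.036575*I)
(I + (-12697 - 1*11394)) + 25556 = ((1 + 31*I*sqrt(181)/11403) + (-12697 - 1*11394)) + 25556 = ((1 + 31*I*sqrt(181)/11403) + (-12697 - 11394)) + 25556 = ((1 + 31*I*sqrt(181)/11403) - 24091) + 25556 = (-24090 + 31*I*sqrt(181)/11403) + 25556 = 1466 + 31*I*sqrt(181)/11403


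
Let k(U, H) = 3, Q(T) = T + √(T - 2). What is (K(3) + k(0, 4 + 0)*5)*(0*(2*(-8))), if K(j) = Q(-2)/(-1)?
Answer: 0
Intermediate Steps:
Q(T) = T + √(-2 + T)
K(j) = 2 - 2*I (K(j) = (-2 + √(-2 - 2))/(-1) = (-2 + √(-4))*(-1) = (-2 + 2*I)*(-1) = 2 - 2*I)
(K(3) + k(0, 4 + 0)*5)*(0*(2*(-8))) = ((2 - 2*I) + 3*5)*(0*(2*(-8))) = ((2 - 2*I) + 15)*(0*(-16)) = (17 - 2*I)*0 = 0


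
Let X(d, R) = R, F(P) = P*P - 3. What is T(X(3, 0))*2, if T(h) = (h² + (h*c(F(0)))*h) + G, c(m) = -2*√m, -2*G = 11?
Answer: -11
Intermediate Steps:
F(P) = -3 + P² (F(P) = P² - 3 = -3 + P²)
G = -11/2 (G = -½*11 = -11/2 ≈ -5.5000)
T(h) = -11/2 + h² - 2*I*√3*h² (T(h) = (h² + (h*(-2*√(-3 + 0²)))*h) - 11/2 = (h² + (h*(-2*√(-3 + 0)))*h) - 11/2 = (h² + (h*(-2*I*√3))*h) - 11/2 = (h² + (-2*I*h*√3)*h) - 11/2 = (h² - 2*I*√3*h²) - 11/2 = -11/2 + h² - 2*I*√3*h²)
T(X(3, 0))*2 = (-11/2 + 0² - 2*I*√3*0²)*2 = (-11/2 + 0 - 2*I*√3*0)*2 = (-11/2 + 0 + 0)*2 = -11/2*2 = -11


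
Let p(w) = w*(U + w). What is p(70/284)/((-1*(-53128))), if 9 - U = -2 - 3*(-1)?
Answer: 40985/1071272992 ≈ 3.8258e-5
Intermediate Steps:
U = 8 (U = 9 - (-2 - 3*(-1)) = 9 - (-2 + 3) = 9 - 1*1 = 9 - 1 = 8)
p(w) = w*(8 + w)
p(70/284)/((-1*(-53128))) = ((70/284)*(8 + 70/284))/((-1*(-53128))) = ((70*(1/284))*(8 + 70*(1/284)))/53128 = (35*(8 + 35/142)/142)*(1/53128) = ((35/142)*(1171/142))*(1/53128) = (40985/20164)*(1/53128) = 40985/1071272992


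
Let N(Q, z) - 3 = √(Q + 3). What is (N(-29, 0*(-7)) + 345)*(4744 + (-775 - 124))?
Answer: 1338060 + 3845*I*√26 ≈ 1.3381e+6 + 19606.0*I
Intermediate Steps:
N(Q, z) = 3 + √(3 + Q) (N(Q, z) = 3 + √(Q + 3) = 3 + √(3 + Q))
(N(-29, 0*(-7)) + 345)*(4744 + (-775 - 124)) = ((3 + √(3 - 29)) + 345)*(4744 + (-775 - 124)) = ((3 + √(-26)) + 345)*(4744 - 899) = ((3 + I*√26) + 345)*3845 = (348 + I*√26)*3845 = 1338060 + 3845*I*√26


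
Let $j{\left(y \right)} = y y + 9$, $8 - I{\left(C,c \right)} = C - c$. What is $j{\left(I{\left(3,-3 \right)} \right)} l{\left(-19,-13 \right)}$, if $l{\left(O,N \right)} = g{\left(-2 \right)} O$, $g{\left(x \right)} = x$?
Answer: $494$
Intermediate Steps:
$I{\left(C,c \right)} = 8 + c - C$ ($I{\left(C,c \right)} = 8 - \left(C - c\right) = 8 + c - C$)
$l{\left(O,N \right)} = - 2 O$
$j{\left(y \right)} = 9 + y^{2}$ ($j{\left(y \right)} = y^{2} + 9 = 9 + y^{2}$)
$j{\left(I{\left(3,-3 \right)} \right)} l{\left(-19,-13 \right)} = \left(9 + \left(8 - 3 - 3\right)^{2}\right) \left(\left(-2\right) \left(-19\right)\right) = \left(9 + \left(8 - 3 - 3\right)^{2}\right) 38 = \left(9 + 2^{2}\right) 38 = \left(9 + 4\right) 38 = 13 \cdot 38 = 494$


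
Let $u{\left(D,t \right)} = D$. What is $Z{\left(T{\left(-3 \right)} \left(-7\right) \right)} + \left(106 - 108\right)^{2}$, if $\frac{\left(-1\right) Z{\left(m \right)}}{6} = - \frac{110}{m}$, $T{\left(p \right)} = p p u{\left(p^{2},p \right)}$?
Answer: $\frac{536}{189} \approx 2.836$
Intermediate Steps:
$T{\left(p \right)} = p^{4}$ ($T{\left(p \right)} = p p p^{2} = p^{2} p^{2} = p^{4}$)
$Z{\left(m \right)} = \frac{660}{m}$ ($Z{\left(m \right)} = - 6 \left(- \frac{110}{m}\right) = \frac{660}{m}$)
$Z{\left(T{\left(-3 \right)} \left(-7\right) \right)} + \left(106 - 108\right)^{2} = \frac{660}{\left(-3\right)^{4} \left(-7\right)} + \left(106 - 108\right)^{2} = \frac{660}{81 \left(-7\right)} + \left(-2\right)^{2} = \frac{660}{-567} + 4 = 660 \left(- \frac{1}{567}\right) + 4 = - \frac{220}{189} + 4 = \frac{536}{189}$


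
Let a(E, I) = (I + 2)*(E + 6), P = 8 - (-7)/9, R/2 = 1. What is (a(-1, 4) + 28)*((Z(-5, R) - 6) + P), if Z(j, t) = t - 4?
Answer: 406/9 ≈ 45.111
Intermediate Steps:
R = 2 (R = 2*1 = 2)
Z(j, t) = -4 + t
P = 79/9 (P = 8 - (-7)/9 = 8 - 1*(-7/9) = 8 + 7/9 = 79/9 ≈ 8.7778)
a(E, I) = (2 + I)*(6 + E)
(a(-1, 4) + 28)*((Z(-5, R) - 6) + P) = ((12 + 2*(-1) + 6*4 - 1*4) + 28)*(((-4 + 2) - 6) + 79/9) = ((12 - 2 + 24 - 4) + 28)*((-2 - 6) + 79/9) = (30 + 28)*(-8 + 79/9) = 58*(7/9) = 406/9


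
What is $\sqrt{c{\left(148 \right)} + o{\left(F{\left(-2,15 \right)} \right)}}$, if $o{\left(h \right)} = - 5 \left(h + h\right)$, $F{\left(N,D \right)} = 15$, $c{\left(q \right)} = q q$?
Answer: $\sqrt{21754} \approx 147.49$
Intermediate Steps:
$c{\left(q \right)} = q^{2}$
$o{\left(h \right)} = - 10 h$ ($o{\left(h \right)} = - 5 \cdot 2 h = - 10 h$)
$\sqrt{c{\left(148 \right)} + o{\left(F{\left(-2,15 \right)} \right)}} = \sqrt{148^{2} - 150} = \sqrt{21904 - 150} = \sqrt{21754}$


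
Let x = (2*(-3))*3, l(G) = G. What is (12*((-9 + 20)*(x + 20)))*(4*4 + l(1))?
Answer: 4488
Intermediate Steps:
x = -18 (x = -6*3 = -18)
(12*((-9 + 20)*(x + 20)))*(4*4 + l(1)) = (12*((-9 + 20)*(-18 + 20)))*(4*4 + 1) = (12*(11*2))*(16 + 1) = (12*22)*17 = 264*17 = 4488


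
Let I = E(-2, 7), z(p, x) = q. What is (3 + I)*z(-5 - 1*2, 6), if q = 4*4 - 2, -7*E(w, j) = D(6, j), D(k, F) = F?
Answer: 28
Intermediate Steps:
E(w, j) = -j/7
q = 14 (q = 16 - 2 = 14)
z(p, x) = 14
I = -1 (I = -⅐*7 = -1)
(3 + I)*z(-5 - 1*2, 6) = (3 - 1)*14 = 2*14 = 28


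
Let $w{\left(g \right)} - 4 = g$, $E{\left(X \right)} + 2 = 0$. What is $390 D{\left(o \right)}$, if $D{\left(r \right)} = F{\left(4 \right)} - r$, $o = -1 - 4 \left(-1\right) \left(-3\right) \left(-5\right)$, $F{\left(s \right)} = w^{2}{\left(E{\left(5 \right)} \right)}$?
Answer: $-21450$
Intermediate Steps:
$E{\left(X \right)} = -2$ ($E{\left(X \right)} = -2 + 0 = -2$)
$w{\left(g \right)} = 4 + g$
$F{\left(s \right)} = 4$ ($F{\left(s \right)} = \left(4 - 2\right)^{2} = 2^{2} = 4$)
$o = 59$ ($o = -1 - 4 \cdot 3 \left(-5\right) = -1 - -60 = -1 + 60 = 59$)
$D{\left(r \right)} = 4 - r$
$390 D{\left(o \right)} = 390 \left(4 - 59\right) = 390 \left(-55\right) = -21450$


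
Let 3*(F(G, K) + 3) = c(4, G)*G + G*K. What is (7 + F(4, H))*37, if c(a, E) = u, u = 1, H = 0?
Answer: 592/3 ≈ 197.33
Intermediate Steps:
c(a, E) = 1
F(G, K) = -3 + G/3 + G*K/3 (F(G, K) = -3 + (1*G + G*K)/3 = -3 + (G + G*K)/3 = -3 + (G/3 + G*K/3) = -3 + G/3 + G*K/3)
(7 + F(4, H))*37 = (7 + (-3 + (⅓)*4 + (⅓)*4*0))*37 = (7 + (-3 + 4/3 + 0))*37 = (7 - 5/3)*37 = (16/3)*37 = 592/3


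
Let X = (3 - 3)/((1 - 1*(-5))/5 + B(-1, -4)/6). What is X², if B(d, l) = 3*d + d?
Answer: 0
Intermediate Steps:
B(d, l) = 4*d
X = 0 (X = (3 - 3)/((1 - 1*(-5))/5 + (4*(-1))/6) = 0/((1 + 5)*(⅕) - 4*⅙) = 0/(6*(⅕) - ⅔) = 0/(6/5 - ⅔) = 0/(8/15) = 0*(15/8) = 0)
X² = 0² = 0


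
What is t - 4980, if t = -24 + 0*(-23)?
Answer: -5004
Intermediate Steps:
t = -24 (t = -24 + 0 = -24)
t - 4980 = -24 - 4980 = -5004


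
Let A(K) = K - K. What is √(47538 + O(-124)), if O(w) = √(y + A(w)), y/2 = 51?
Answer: √(47538 + √102) ≈ 218.06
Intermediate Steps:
A(K) = 0
y = 102 (y = 2*51 = 102)
O(w) = √102 (O(w) = √(102 + 0) = √102)
√(47538 + O(-124)) = √(47538 + √102)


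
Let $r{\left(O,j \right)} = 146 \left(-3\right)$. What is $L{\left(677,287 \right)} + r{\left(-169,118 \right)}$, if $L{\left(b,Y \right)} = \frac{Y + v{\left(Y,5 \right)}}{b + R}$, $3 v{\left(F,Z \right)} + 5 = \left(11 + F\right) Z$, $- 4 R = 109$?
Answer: $- \frac{49358}{113} \approx -436.8$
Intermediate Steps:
$R = - \frac{109}{4}$ ($R = \left(- \frac{1}{4}\right) 109 = - \frac{109}{4} \approx -27.25$)
$v{\left(F,Z \right)} = - \frac{5}{3} + \frac{Z \left(11 + F\right)}{3}$ ($v{\left(F,Z \right)} = - \frac{5}{3} + \frac{\left(11 + F\right) Z}{3} = - \frac{5}{3} + \frac{Z \left(11 + F\right)}{3}$)
$r{\left(O,j \right)} = -438$
$L{\left(b,Y \right)} = \frac{\frac{50}{3} + \frac{8 Y}{3}}{- \frac{109}{4} + b}$ ($L{\left(b,Y \right)} = \frac{Y + \left(- \frac{5}{3} + \frac{11}{3} \cdot 5 + \frac{1}{3} Y 5\right)}{b - \frac{109}{4}} = \frac{Y + \left(- \frac{5}{3} + \frac{55}{3} + \frac{5 Y}{3}\right)}{- \frac{109}{4} + b} = \frac{Y + \left(\frac{50}{3} + \frac{5 Y}{3}\right)}{- \frac{109}{4} + b} = \frac{\frac{50}{3} + \frac{8 Y}{3}}{- \frac{109}{4} + b}$)
$L{\left(677,287 \right)} + r{\left(-169,118 \right)} = \frac{8 \left(25 + 4 \cdot 287\right)}{3 \left(-109 + 4 \cdot 677\right)} - 438 = \frac{8 \left(25 + 1148\right)}{3 \left(-109 + 2708\right)} - 438 = \frac{8}{3} \cdot \frac{1}{2599} \cdot 1173 - 438 = \frac{136}{113} - 438 = - \frac{49358}{113}$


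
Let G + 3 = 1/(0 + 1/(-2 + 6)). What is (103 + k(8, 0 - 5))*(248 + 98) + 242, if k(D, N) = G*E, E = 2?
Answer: 36572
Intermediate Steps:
G = 1 (G = -3 + 1/(0 + 1/(-2 + 6)) = -3 + 1/(0 + 1/4) = -3 + 1/(1/4) = -3 + 4 = 1)
k(D, N) = 2 (k(D, N) = 1*2 = 2)
(103 + k(8, 0 - 5))*(248 + 98) + 242 = (103 + 2)*(248 + 98) + 242 = 105*346 + 242 = 36330 + 242 = 36572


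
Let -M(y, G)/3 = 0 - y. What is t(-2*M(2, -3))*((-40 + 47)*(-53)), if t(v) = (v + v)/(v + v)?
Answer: -371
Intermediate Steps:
M(y, G) = 3*y (M(y, G) = -3*(0 - y) = -(-3)*y = 3*y)
t(v) = 1 (t(v) = (2*v)/((2*v)) = (2*v)*(1/(2*v)) = 1)
t(-2*M(2, -3))*((-40 + 47)*(-53)) = 1*((-40 + 47)*(-53)) = 1*(7*(-53)) = 1*(-371) = -371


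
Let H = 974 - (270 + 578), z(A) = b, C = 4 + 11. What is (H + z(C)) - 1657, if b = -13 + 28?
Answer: -1516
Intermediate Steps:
C = 15
b = 15
z(A) = 15
H = 126 (H = 974 - 1*848 = 974 - 848 = 126)
(H + z(C)) - 1657 = (126 + 15) - 1657 = 141 - 1657 = -1516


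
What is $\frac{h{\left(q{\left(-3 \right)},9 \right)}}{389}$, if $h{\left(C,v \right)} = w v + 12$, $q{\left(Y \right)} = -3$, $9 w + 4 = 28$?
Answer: $\frac{36}{389} \approx 0.092545$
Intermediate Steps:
$w = \frac{8}{3}$ ($w = - \frac{4}{9} + \frac{1}{9} \cdot 28 = - \frac{4}{9} + \frac{28}{9} = \frac{8}{3} \approx 2.6667$)
$h{\left(C,v \right)} = 12 + \frac{8 v}{3}$ ($h{\left(C,v \right)} = \frac{8 v}{3} + 12 = 12 + \frac{8 v}{3}$)
$\frac{h{\left(q{\left(-3 \right)},9 \right)}}{389} = \frac{12 + \frac{8}{3} \cdot 9}{389} = \left(12 + 24\right) \frac{1}{389} = 36 \cdot \frac{1}{389} = \frac{36}{389}$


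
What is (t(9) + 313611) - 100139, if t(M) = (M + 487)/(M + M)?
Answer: 1921496/9 ≈ 2.1350e+5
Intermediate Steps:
t(M) = (487 + M)/(2*M) (t(M) = (487 + M)/((2*M)) = (487 + M)*(1/(2*M)) = (487 + M)/(2*M))
(t(9) + 313611) - 100139 = ((½)*(487 + 9)/9 + 313611) - 100139 = ((½)*(⅑)*496 + 313611) - 100139 = (248/9 + 313611) - 100139 = 2822747/9 - 100139 = 1921496/9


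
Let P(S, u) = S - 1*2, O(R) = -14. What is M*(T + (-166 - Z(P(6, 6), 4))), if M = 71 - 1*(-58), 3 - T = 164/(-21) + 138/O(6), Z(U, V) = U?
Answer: -19264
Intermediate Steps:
P(S, u) = -2 + S (P(S, u) = S - 2 = -2 + S)
T = 62/3 (T = 3 - (164/(-21) + 138/(-14)) = 3 - (164*(-1/21) + 138*(-1/14)) = 3 - (-164/21 - 69/7) = 3 - 1*(-53/3) = 3 + 53/3 = 62/3 ≈ 20.667)
M = 129 (M = 71 + 58 = 129)
M*(T + (-166 - Z(P(6, 6), 4))) = 129*(62/3 + (-166 - (-2 + 6))) = 129*(62/3 + (-166 - 1*4)) = 129*(62/3 + (-166 - 4)) = 129*(62/3 - 170) = 129*(-448/3) = -19264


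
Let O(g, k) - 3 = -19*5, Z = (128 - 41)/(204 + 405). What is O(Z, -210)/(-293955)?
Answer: 92/293955 ≈ 0.00031297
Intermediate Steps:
Z = ⅐ (Z = 87/609 = 87*(1/609) = ⅐ ≈ 0.14286)
O(g, k) = -92 (O(g, k) = 3 - 19*5 = 3 - 95 = -92)
O(Z, -210)/(-293955) = -92/(-293955) = -92*(-1/293955) = 92/293955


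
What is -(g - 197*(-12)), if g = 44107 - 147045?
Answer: 100574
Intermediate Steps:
g = -102938
-(g - 197*(-12)) = -(-102938 - 197*(-12)) = -(-102938 - 1*(-2364)) = -(-102938 + 2364) = -1*(-100574) = 100574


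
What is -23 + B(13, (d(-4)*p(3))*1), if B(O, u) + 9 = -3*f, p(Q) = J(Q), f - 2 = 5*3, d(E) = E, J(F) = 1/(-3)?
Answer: -83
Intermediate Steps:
J(F) = -⅓
f = 17 (f = 2 + 5*3 = 2 + 15 = 17)
p(Q) = -⅓
B(O, u) = -60 (B(O, u) = -9 - 3*17 = -9 - 51 = -60)
-23 + B(13, (d(-4)*p(3))*1) = -23 - 60 = -83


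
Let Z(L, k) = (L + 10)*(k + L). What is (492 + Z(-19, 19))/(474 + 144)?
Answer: 82/103 ≈ 0.79612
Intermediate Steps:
Z(L, k) = (10 + L)*(L + k)
(492 + Z(-19, 19))/(474 + 144) = (492 + ((-19)**2 + 10*(-19) + 10*19 - 19*19))/(474 + 144) = (492 + (361 - 190 + 190 - 361))/618 = (492 + 0)*(1/618) = 492*(1/618) = 82/103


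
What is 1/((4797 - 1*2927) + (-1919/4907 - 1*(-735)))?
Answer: 4907/12780816 ≈ 0.00038393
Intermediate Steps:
1/((4797 - 1*2927) + (-1919/4907 - 1*(-735))) = 1/((4797 - 2927) + (-1919*1/4907 + 735)) = 1/(1870 + (-1919/4907 + 735)) = 1/(1870 + 3604726/4907) = 1/(12780816/4907) = 4907/12780816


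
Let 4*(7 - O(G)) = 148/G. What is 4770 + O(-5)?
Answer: 23922/5 ≈ 4784.4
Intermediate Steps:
O(G) = 7 - 37/G
4770 + O(-5) = 4770 + (7 - 37/(-5)) = 4770 + (7 - 37*(-⅕)) = 4770 + (7 + 37/5) = 4770 + 72/5 = 23922/5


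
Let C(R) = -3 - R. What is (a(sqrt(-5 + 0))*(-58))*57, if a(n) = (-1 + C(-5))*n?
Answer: -3306*I*sqrt(5) ≈ -7392.4*I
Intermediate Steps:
a(n) = n (a(n) = (-1 + (-3 - 1*(-5)))*n = (-1 + (-3 + 5))*n = (-1 + 2)*n = 1*n = n)
(a(sqrt(-5 + 0))*(-58))*57 = (sqrt(-5 + 0)*(-58))*57 = (sqrt(-5)*(-58))*57 = ((I*sqrt(5))*(-58))*57 = -58*I*sqrt(5)*57 = -3306*I*sqrt(5)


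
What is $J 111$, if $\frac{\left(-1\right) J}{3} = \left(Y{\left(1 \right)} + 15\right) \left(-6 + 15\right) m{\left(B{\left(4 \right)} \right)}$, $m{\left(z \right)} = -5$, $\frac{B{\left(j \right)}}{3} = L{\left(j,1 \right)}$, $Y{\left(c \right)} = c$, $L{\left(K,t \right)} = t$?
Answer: $239760$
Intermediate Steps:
$B{\left(j \right)} = 3$ ($B{\left(j \right)} = 3 \cdot 1 = 3$)
$J = 2160$ ($J = - 3 \left(1 + 15\right) \left(-6 + 15\right) \left(-5\right) = - 3 \cdot 16 \cdot 9 \left(-5\right) = - 3 \cdot 144 \left(-5\right) = \left(-3\right) \left(-720\right) = 2160$)
$J 111 = 2160 \cdot 111 = 239760$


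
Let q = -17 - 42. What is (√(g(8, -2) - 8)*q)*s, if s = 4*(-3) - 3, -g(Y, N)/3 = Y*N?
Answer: 1770*√10 ≈ 5597.2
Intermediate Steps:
g(Y, N) = -3*N*Y (g(Y, N) = -3*Y*N = -3*N*Y)
q = -59
s = -15 (s = -12 - 3 = -15)
(√(g(8, -2) - 8)*q)*s = (√(-3*(-2)*8 - 8)*(-59))*(-15) = (√(48 - 8)*(-59))*(-15) = (√40*(-59))*(-15) = ((2*√10)*(-59))*(-15) = -118*√10*(-15) = 1770*√10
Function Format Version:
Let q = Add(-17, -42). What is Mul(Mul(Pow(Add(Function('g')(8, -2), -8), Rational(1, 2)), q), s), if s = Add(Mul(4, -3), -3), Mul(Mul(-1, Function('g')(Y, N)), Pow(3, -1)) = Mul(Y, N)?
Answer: Mul(1770, Pow(10, Rational(1, 2))) ≈ 5597.2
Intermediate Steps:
Function('g')(Y, N) = Mul(-3, N, Y) (Function('g')(Y, N) = Mul(-3, Mul(Y, N)) = Mul(-3, Mul(N, Y)) = Mul(-3, N, Y))
q = -59
s = -15 (s = Add(-12, -3) = -15)
Mul(Mul(Pow(Add(Function('g')(8, -2), -8), Rational(1, 2)), q), s) = Mul(Mul(Pow(Add(Mul(-3, -2, 8), -8), Rational(1, 2)), -59), -15) = Mul(Mul(Pow(Add(48, -8), Rational(1, 2)), -59), -15) = Mul(Mul(Pow(40, Rational(1, 2)), -59), -15) = Mul(Mul(Mul(2, Pow(10, Rational(1, 2))), -59), -15) = Mul(Mul(-118, Pow(10, Rational(1, 2))), -15) = Mul(1770, Pow(10, Rational(1, 2)))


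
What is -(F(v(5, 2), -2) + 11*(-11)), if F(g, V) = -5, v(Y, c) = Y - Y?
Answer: 126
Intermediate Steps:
v(Y, c) = 0
-(F(v(5, 2), -2) + 11*(-11)) = -(-5 + 11*(-11)) = -(-5 - 121) = -1*(-126) = 126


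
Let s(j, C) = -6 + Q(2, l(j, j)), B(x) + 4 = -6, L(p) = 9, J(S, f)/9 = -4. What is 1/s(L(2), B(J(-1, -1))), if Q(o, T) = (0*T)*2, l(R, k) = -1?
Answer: -⅙ ≈ -0.16667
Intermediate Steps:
J(S, f) = -36 (J(S, f) = 9*(-4) = -36)
B(x) = -10 (B(x) = -4 - 6 = -10)
Q(o, T) = 0 (Q(o, T) = 0*2 = 0)
s(j, C) = -6 (s(j, C) = -6 + 0 = -6)
1/s(L(2), B(J(-1, -1))) = 1/(-6) = -⅙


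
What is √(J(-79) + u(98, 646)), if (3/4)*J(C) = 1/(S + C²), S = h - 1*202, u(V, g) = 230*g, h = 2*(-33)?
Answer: 4*√331303025174/5973 ≈ 385.46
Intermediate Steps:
h = -66
S = -268 (S = -66 - 1*202 = -66 - 202 = -268)
J(C) = 4/(3*(-268 + C²))
√(J(-79) + u(98, 646)) = √(4/(3*(-268 + (-79)²)) + 230*646) = √(4/(3*(-268 + 6241)) + 148580) = √((4/3)/5973 + 148580) = √((4/3)*(1/5973) + 148580) = √(4/17919 + 148580) = √(2662405024/17919) = 4*√331303025174/5973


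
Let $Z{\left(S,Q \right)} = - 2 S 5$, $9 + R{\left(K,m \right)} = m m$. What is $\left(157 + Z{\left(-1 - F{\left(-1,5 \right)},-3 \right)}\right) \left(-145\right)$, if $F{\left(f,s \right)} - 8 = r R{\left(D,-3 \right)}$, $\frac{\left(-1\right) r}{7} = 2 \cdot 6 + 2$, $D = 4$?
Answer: $-35815$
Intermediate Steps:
$r = -98$ ($r = - 7 \left(2 \cdot 6 + 2\right) = - 7 \left(12 + 2\right) = \left(-7\right) 14 = -98$)
$R{\left(K,m \right)} = -9 + m^{2}$ ($R{\left(K,m \right)} = -9 + m m = -9 + m^{2}$)
$F{\left(f,s \right)} = 8$ ($F{\left(f,s \right)} = 8 - 98 \left(-9 + \left(-3\right)^{2}\right) = 8 - 98 \left(-9 + 9\right) = 8 - 0 = 8 + 0 = 8$)
$Z{\left(S,Q \right)} = - 10 S$
$\left(157 + Z{\left(-1 - F{\left(-1,5 \right)},-3 \right)}\right) \left(-145\right) = \left(157 - 10 \left(-1 - 8\right)\right) \left(-145\right) = \left(157 - -90\right) \left(-145\right) = \left(157 + 90\right) \left(-145\right) = 247 \left(-145\right) = -35815$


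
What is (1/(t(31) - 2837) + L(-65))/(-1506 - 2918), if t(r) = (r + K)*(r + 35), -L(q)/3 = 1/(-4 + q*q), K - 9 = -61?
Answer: 2815/13143175332 ≈ 2.1418e-7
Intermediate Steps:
K = -52 (K = 9 - 61 = -52)
L(q) = -3/(-4 + q²) (L(q) = -3/(-4 + q*q) = -3/(-4 + q²))
t(r) = (-52 + r)*(35 + r) (t(r) = (r - 52)*(r + 35) = (-52 + r)*(35 + r))
(1/(t(31) - 2837) + L(-65))/(-1506 - 2918) = (1/((-1820 + 31² - 17*31) - 2837) - 3/(-4 + (-65)²))/(-1506 - 2918) = (1/((-1820 + 961 - 527) - 2837) - 3/(-4 + 4225))/(-4424) = (1/(-1386 - 2837) - 3/4221)*(-1/4424) = (1/(-4223) - 3*1/4221)*(-1/4424) = (-1/4223 - 1/1407)*(-1/4424) = -5630/5941761*(-1/4424) = 2815/13143175332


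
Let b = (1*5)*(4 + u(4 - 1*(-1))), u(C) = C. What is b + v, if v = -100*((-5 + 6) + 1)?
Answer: -155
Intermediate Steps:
b = 45 (b = (1*5)*(4 + (4 - 1*(-1))) = 5*(4 + (4 + 1)) = 5*(4 + 5) = 5*9 = 45)
v = -200 (v = -100*(1 + 1) = -100*2 = -200)
b + v = 45 - 200 = -155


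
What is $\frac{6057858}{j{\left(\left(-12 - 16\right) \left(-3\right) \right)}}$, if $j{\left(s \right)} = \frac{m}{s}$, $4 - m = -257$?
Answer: $\frac{56540008}{29} \approx 1.9497 \cdot 10^{6}$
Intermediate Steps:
$m = 261$ ($m = 4 - -257 = 4 + 257 = 261$)
$j{\left(s \right)} = \frac{261}{s}$
$\frac{6057858}{j{\left(\left(-12 - 16\right) \left(-3\right) \right)}} = \frac{6057858}{261 \frac{1}{\left(-12 - 16\right) \left(-3\right)}} = \frac{6057858}{261 \frac{1}{\left(-28\right) \left(-3\right)}} = \frac{6057858}{261 \cdot \frac{1}{84}} = \frac{6057858}{\frac{87}{28}} = 6057858 \cdot \frac{28}{87} = \frac{56540008}{29}$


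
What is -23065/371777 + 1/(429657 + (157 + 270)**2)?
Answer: -2016440759/32503188446 ≈ -0.062038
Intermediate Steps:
-23065/371777 + 1/(429657 + (157 + 270)**2) = -23065*1/371777 + 1/(429657 + 427**2) = -3295/53111 + 1/(429657 + 182329) = -3295/53111 + 1/611986 = -2016440759/32503188446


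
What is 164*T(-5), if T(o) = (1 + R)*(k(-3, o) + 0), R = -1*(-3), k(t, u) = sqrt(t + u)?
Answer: 1312*I*sqrt(2) ≈ 1855.4*I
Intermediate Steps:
R = 3
T(o) = 4*sqrt(-3 + o) (T(o) = (1 + 3)*(sqrt(-3 + o) + 0) = 4*sqrt(-3 + o))
164*T(-5) = 164*(4*sqrt(-3 - 5)) = 164*(4*sqrt(-8)) = 164*(4*(2*I*sqrt(2))) = 164*(8*I*sqrt(2)) = 1312*I*sqrt(2)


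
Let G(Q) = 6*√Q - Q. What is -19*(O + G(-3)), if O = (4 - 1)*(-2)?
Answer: 57 - 114*I*√3 ≈ 57.0 - 197.45*I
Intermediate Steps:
O = -6 (O = 3*(-2) = -6)
G(Q) = -Q + 6*√Q
-19*(O + G(-3)) = -19*(-6 + (-1*(-3) + 6*√(-3))) = -19*(-6 + (3 + 6*(I*√3))) = -19*(-6 + (3 + 6*I*√3)) = -19*(-3 + 6*I*√3) = 57 - 114*I*√3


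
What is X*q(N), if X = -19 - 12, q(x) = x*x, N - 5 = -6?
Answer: -31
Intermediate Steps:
N = -1 (N = 5 - 6 = -1)
q(x) = x²
X = -31
X*q(N) = -31*(-1)² = -31*1 = -31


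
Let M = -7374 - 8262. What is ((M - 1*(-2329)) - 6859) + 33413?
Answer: 13247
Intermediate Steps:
M = -15636
((M - 1*(-2329)) - 6859) + 33413 = ((-15636 - 1*(-2329)) - 6859) + 33413 = ((-15636 + 2329) - 6859) + 33413 = (-13307 - 6859) + 33413 = -20166 + 33413 = 13247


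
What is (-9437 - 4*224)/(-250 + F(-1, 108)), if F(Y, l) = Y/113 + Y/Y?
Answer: 1167629/28138 ≈ 41.497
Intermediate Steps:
F(Y, l) = 1 + Y/113 (F(Y, l) = Y*(1/113) + 1 = Y/113 + 1 = 1 + Y/113)
(-9437 - 4*224)/(-250 + F(-1, 108)) = (-9437 - 4*224)/(-250 + (1 + (1/113)*(-1))) = (-9437 - 896)/(-250 + (1 - 1/113)) = -10333/(-250 + 112/113) = -10333/(-28138/113) = -10333*(-113/28138) = 1167629/28138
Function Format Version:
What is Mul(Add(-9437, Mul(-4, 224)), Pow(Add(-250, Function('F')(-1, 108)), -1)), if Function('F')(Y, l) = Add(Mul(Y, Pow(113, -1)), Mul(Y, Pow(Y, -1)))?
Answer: Rational(1167629, 28138) ≈ 41.497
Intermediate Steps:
Function('F')(Y, l) = Add(1, Mul(Rational(1, 113), Y)) (Function('F')(Y, l) = Add(Mul(Y, Rational(1, 113)), 1) = Add(Mul(Rational(1, 113), Y), 1) = Add(1, Mul(Rational(1, 113), Y)))
Mul(Add(-9437, Mul(-4, 224)), Pow(Add(-250, Function('F')(-1, 108)), -1)) = Mul(Add(-9437, Mul(-4, 224)), Pow(Add(-250, Add(1, Mul(Rational(1, 113), -1))), -1)) = Mul(Add(-9437, -896), Pow(Add(-250, Add(1, Rational(-1, 113))), -1)) = Mul(-10333, Pow(Add(-250, Rational(112, 113)), -1)) = Mul(-10333, Pow(Rational(-28138, 113), -1)) = Mul(-10333, Rational(-113, 28138)) = Rational(1167629, 28138)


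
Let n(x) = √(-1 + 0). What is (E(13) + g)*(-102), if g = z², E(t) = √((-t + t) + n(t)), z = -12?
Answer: -14688 - 102*√I ≈ -14760.0 - 72.125*I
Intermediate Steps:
n(x) = I (n(x) = √(-1) = I)
E(t) = √I (E(t) = √((-t + t) + I) = √(0 + I) = √I)
g = 144 (g = (-12)² = 144)
(E(13) + g)*(-102) = (√I + 144)*(-102) = (144 + √I)*(-102) = -14688 - 102*√I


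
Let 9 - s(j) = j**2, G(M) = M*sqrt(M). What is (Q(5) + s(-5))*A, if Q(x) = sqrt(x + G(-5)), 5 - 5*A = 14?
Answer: 144/5 - 9*sqrt(5 - 5*I*sqrt(5))/5 ≈ 23.514 + 3.4265*I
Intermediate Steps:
G(M) = M**(3/2)
A = -9/5 (A = 1 - 1/5*14 = 1 - 14/5 = -9/5 ≈ -1.8000)
s(j) = 9 - j**2
Q(x) = sqrt(x - 5*I*sqrt(5)) (Q(x) = sqrt(x + (-5)**(3/2)) = sqrt(x - 5*I*sqrt(5)))
(Q(5) + s(-5))*A = (sqrt(5 - 5*I*sqrt(5)) + (9 - 1*(-5)**2))*(-9/5) = (sqrt(5 - 5*I*sqrt(5)) + (9 - 1*25))*(-9/5) = (sqrt(5 - 5*I*sqrt(5)) + (9 - 25))*(-9/5) = (sqrt(5 - 5*I*sqrt(5)) - 16)*(-9/5) = (-16 + sqrt(5 - 5*I*sqrt(5)))*(-9/5) = 144/5 - 9*sqrt(5 - 5*I*sqrt(5))/5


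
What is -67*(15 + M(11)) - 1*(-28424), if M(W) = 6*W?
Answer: 22997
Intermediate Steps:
-67*(15 + M(11)) - 1*(-28424) = -67*(15 + 6*11) - 1*(-28424) = -67*(15 + 66) + 28424 = -67*81 + 28424 = -5427 + 28424 = 22997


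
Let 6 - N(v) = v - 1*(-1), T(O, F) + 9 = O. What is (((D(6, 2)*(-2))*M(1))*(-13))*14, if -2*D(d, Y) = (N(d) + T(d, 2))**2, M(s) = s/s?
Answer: -2912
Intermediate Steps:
T(O, F) = -9 + O
M(s) = 1
N(v) = 5 - v (N(v) = 6 - (v - 1*(-1)) = 6 - (v + 1) = 6 - (1 + v) = 6 + (-1 - v) = 5 - v)
D(d, Y) = -8 (D(d, Y) = -((5 - d) + (-9 + d))**2/2 = -1/2*(-4)**2 = -1/2*16 = -8)
(((D(6, 2)*(-2))*M(1))*(-13))*14 = ((-8*(-2)*1)*(-13))*14 = ((16*1)*(-13))*14 = (16*(-13))*14 = -208*14 = -2912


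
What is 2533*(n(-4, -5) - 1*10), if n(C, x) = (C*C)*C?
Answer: -187442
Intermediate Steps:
n(C, x) = C³ (n(C, x) = C²*C = C³)
2533*(n(-4, -5) - 1*10) = 2533*((-4)³ - 1*10) = 2533*(-64 - 10) = 2533*(-74) = -187442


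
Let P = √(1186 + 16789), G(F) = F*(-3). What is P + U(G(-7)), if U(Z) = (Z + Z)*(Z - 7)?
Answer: 588 + 5*√719 ≈ 722.07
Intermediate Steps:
G(F) = -3*F
P = 5*√719 (P = √17975 = 5*√719 ≈ 134.07)
U(Z) = 2*Z*(-7 + Z) (U(Z) = (2*Z)*(-7 + Z) = 2*Z*(-7 + Z))
P + U(G(-7)) = 5*√719 + 2*(-3*(-7))*(-7 - 3*(-7)) = 5*√719 + 2*21*(-7 + 21) = 5*√719 + 2*21*14 = 5*√719 + 588 = 588 + 5*√719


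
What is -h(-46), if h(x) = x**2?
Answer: -2116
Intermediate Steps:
-h(-46) = -1*(-46)**2 = -1*2116 = -2116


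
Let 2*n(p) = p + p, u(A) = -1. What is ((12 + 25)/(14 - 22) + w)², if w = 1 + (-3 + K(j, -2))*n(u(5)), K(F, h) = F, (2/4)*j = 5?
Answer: 7225/64 ≈ 112.89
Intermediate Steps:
j = 10 (j = 2*5 = 10)
n(p) = p (n(p) = (p + p)/2 = (2*p)/2 = p)
w = -6 (w = 1 + (-3 + 10)*(-1) = 1 + 7*(-1) = 1 - 7 = -6)
((12 + 25)/(14 - 22) + w)² = ((12 + 25)/(14 - 22) - 6)² = (37/(-8) - 6)² = (37*(-⅛) - 6)² = (-37/8 - 6)² = (-85/8)² = 7225/64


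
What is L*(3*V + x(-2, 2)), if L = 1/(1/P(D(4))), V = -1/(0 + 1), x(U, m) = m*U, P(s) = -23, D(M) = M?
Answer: 161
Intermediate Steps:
x(U, m) = U*m
V = -1 (V = -1/1 = -1*1 = -1)
L = -23 (L = 1/(1/(-23)) = 1/(-1/23) = -23)
L*(3*V + x(-2, 2)) = -23*(3*(-1) - 2*2) = -23*(-3 - 4) = -23*(-7) = 161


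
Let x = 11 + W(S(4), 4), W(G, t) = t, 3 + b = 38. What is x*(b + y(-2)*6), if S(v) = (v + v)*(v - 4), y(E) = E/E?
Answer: 615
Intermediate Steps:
y(E) = 1
S(v) = 2*v*(-4 + v) (S(v) = (2*v)*(-4 + v) = 2*v*(-4 + v))
b = 35 (b = -3 + 38 = 35)
x = 15 (x = 11 + 4 = 15)
x*(b + y(-2)*6) = 15*(35 + 1*6) = 15*(35 + 6) = 15*41 = 615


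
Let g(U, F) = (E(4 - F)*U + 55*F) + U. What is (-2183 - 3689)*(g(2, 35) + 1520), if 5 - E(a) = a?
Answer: -20663568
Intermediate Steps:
E(a) = 5 - a
g(U, F) = U + 55*F + U*(1 + F) (g(U, F) = ((5 - (4 - F))*U + 55*F) + U = ((5 + (-4 + F))*U + 55*F) + U = ((1 + F)*U + 55*F) + U = (U*(1 + F) + 55*F) + U = (55*F + U*(1 + F)) + U = U + 55*F + U*(1 + F))
(-2183 - 3689)*(g(2, 35) + 1520) = (-2183 - 3689)*((2 + 55*35 + 2*(1 + 35)) + 1520) = -5872*((2 + 1925 + 2*36) + 1520) = -5872*((2 + 1925 + 72) + 1520) = -5872*(1999 + 1520) = -5872*3519 = -20663568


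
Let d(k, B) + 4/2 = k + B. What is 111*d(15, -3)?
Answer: 1110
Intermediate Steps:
d(k, B) = -2 + B + k (d(k, B) = -2 + (k + B) = -2 + (B + k) = -2 + B + k)
111*d(15, -3) = 111*(-2 - 3 + 15) = 111*10 = 1110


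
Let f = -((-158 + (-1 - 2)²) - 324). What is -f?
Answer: -473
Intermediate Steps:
f = 473 (f = -((-158 + (-3)²) - 324) = -((-158 + 9) - 324) = -(-149 - 324) = -1*(-473) = 473)
-f = -1*473 = -473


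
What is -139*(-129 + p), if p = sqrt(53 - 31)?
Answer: 17931 - 139*sqrt(22) ≈ 17279.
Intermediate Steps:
p = sqrt(22) ≈ 4.6904
-139*(-129 + p) = -139*(-129 + sqrt(22)) = 17931 - 139*sqrt(22)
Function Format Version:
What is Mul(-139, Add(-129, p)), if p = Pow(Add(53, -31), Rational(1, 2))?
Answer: Add(17931, Mul(-139, Pow(22, Rational(1, 2)))) ≈ 17279.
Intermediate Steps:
p = Pow(22, Rational(1, 2)) ≈ 4.6904
Mul(-139, Add(-129, p)) = Mul(-139, Add(-129, Pow(22, Rational(1, 2)))) = Add(17931, Mul(-139, Pow(22, Rational(1, 2))))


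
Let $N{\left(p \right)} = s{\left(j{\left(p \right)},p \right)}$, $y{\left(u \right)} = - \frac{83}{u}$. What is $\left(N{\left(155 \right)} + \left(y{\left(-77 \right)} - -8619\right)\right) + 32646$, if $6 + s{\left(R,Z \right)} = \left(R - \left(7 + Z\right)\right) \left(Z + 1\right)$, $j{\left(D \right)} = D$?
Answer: $\frac{3092942}{77} \approx 40168.0$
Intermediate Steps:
$s{\left(R,Z \right)} = -6 + \left(1 + Z\right) \left(-7 + R - Z\right)$ ($s{\left(R,Z \right)} = -6 + \left(R - \left(7 + Z\right)\right) \left(Z + 1\right) = -6 + \left(-7 + R - Z\right) \left(1 + Z\right) = -6 + \left(1 + Z\right) \left(-7 + R - Z\right)$)
$N{\left(p \right)} = -13 - 7 p$ ($N{\left(p \right)} = -13 + p - p^{2} - 8 p + p p = -13 + p - p^{2} - 8 p + p^{2} = -13 - 7 p$)
$\left(N{\left(155 \right)} + \left(y{\left(-77 \right)} - -8619\right)\right) + 32646 = \left(\left(-13 - 1085\right) - \left(-8619 + \frac{83}{-77}\right)\right) + 32646 = \left(\left(-13 - 1085\right) + \left(\left(-83\right) \left(- \frac{1}{77}\right) + 8619\right)\right) + 32646 = \left(-1098 + \left(\frac{83}{77} + 8619\right)\right) + 32646 = \left(-1098 + \frac{663746}{77}\right) + 32646 = \frac{579200}{77} + 32646 = \frac{3092942}{77}$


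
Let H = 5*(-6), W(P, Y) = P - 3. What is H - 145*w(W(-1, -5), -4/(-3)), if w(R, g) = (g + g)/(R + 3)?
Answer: 1070/3 ≈ 356.67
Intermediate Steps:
W(P, Y) = -3 + P
w(R, g) = 2*g/(3 + R) (w(R, g) = (2*g)/(3 + R) = 2*g/(3 + R))
H = -30
H - 145*w(W(-1, -5), -4/(-3)) = -30 - 290*(-4/(-3))/(3 + (-3 - 1)) = -30 - 290*(-4*(-1/3))/(3 - 4) = -30 - 290*4/(3*(-1)) = -30 - 290*4*(-1)/3 = -30 - 145*(-8/3) = -30 + 1160/3 = 1070/3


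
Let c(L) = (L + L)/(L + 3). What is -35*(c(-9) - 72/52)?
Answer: -735/13 ≈ -56.538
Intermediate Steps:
c(L) = 2*L/(3 + L) (c(L) = (2*L)/(3 + L) = 2*L/(3 + L))
-35*(c(-9) - 72/52) = -35*(2*(-9)/(3 - 9) - 72/52) = -35*(2*(-9)/(-6) - 72*1/52) = -35*(2*(-9)*(-⅙) - 18/13) = -35*(3 - 18/13) = -35*21/13 = -735/13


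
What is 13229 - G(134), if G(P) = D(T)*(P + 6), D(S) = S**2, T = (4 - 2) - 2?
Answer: 13229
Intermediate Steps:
T = 0 (T = 2 - 2 = 0)
G(P) = 0 (G(P) = 0**2*(P + 6) = 0*(6 + P) = 0)
13229 - G(134) = 13229 - 1*0 = 13229 + 0 = 13229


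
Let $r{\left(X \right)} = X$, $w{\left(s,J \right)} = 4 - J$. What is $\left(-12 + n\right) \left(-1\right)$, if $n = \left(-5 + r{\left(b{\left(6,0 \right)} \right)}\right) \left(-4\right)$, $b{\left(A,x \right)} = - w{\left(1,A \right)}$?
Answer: $0$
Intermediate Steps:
$b{\left(A,x \right)} = -4 + A$ ($b{\left(A,x \right)} = - (4 - A) = -4 + A$)
$n = 12$ ($n = \left(-5 + \left(-4 + 6\right)\right) \left(-4\right) = \left(-5 + 2\right) \left(-4\right) = \left(-3\right) \left(-4\right) = 12$)
$\left(-12 + n\right) \left(-1\right) = \left(-12 + 12\right) \left(-1\right) = 0 \left(-1\right) = 0$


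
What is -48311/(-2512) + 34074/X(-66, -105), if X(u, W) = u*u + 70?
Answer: 149709187/5559056 ≈ 26.931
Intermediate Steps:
X(u, W) = 70 + u² (X(u, W) = u² + 70 = 70 + u²)
-48311/(-2512) + 34074/X(-66, -105) = -48311/(-2512) + 34074/(70 + (-66)²) = -48311*(-1/2512) + 34074/(70 + 4356) = 48311/2512 + 34074/4426 = 48311/2512 + 34074*(1/4426) = 48311/2512 + 17037/2213 = 149709187/5559056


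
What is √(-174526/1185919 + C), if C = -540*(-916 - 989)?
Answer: √1446767458787201306/1185919 ≈ 1014.2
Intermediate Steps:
C = 1028700 (C = -540*(-1905) = 1028700)
√(-174526/1185919 + C) = √(-174526/1185919 + 1028700) = √(1219954700774/1185919) = √1446767458787201306/1185919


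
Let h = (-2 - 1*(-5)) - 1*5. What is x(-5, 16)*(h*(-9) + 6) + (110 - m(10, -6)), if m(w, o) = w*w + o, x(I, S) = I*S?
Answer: -1904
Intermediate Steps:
h = -2 (h = (-2 + 5) - 5 = 3 - 5 = -2)
m(w, o) = o + w² (m(w, o) = w² + o = o + w²)
x(-5, 16)*(h*(-9) + 6) + (110 - m(10, -6)) = (-5*16)*(-2*(-9) + 6) + (110 - (-6 + 10²)) = -80*(18 + 6) + (110 - (-6 + 100)) = -80*24 + (110 - 1*94) = -1920 + (110 - 94) = -1920 + 16 = -1904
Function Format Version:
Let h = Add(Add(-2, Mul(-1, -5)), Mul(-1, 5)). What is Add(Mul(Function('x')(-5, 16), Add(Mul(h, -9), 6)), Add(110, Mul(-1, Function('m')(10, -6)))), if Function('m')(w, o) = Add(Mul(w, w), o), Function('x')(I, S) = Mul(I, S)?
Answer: -1904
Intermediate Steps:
h = -2 (h = Add(Add(-2, 5), -5) = Add(3, -5) = -2)
Function('m')(w, o) = Add(o, Pow(w, 2)) (Function('m')(w, o) = Add(Pow(w, 2), o) = Add(o, Pow(w, 2)))
Add(Mul(Function('x')(-5, 16), Add(Mul(h, -9), 6)), Add(110, Mul(-1, Function('m')(10, -6)))) = Add(Mul(Mul(-5, 16), Add(Mul(-2, -9), 6)), Add(110, Mul(-1, Add(-6, Pow(10, 2))))) = Add(Mul(-80, Add(18, 6)), Add(110, Mul(-1, Add(-6, 100)))) = Add(Mul(-80, 24), Add(110, Mul(-1, 94))) = Add(-1920, Add(110, -94)) = Add(-1920, 16) = -1904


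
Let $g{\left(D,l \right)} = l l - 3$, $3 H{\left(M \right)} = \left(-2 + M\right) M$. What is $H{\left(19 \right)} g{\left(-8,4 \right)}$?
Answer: $\frac{4199}{3} \approx 1399.7$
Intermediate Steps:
$H{\left(M \right)} = \frac{M \left(-2 + M\right)}{3}$ ($H{\left(M \right)} = \frac{\left(-2 + M\right) M}{3} = \frac{M \left(-2 + M\right)}{3}$)
$g{\left(D,l \right)} = -3 + l^{2}$ ($g{\left(D,l \right)} = l^{2} - 3 = -3 + l^{2}$)
$H{\left(19 \right)} g{\left(-8,4 \right)} = \frac{1}{3} \cdot 19 \left(-2 + 19\right) \left(-3 + 4^{2}\right) = \frac{1}{3} \cdot 19 \cdot 17 \left(-3 + 16\right) = \frac{323}{3} \cdot 13 = \frac{4199}{3}$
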